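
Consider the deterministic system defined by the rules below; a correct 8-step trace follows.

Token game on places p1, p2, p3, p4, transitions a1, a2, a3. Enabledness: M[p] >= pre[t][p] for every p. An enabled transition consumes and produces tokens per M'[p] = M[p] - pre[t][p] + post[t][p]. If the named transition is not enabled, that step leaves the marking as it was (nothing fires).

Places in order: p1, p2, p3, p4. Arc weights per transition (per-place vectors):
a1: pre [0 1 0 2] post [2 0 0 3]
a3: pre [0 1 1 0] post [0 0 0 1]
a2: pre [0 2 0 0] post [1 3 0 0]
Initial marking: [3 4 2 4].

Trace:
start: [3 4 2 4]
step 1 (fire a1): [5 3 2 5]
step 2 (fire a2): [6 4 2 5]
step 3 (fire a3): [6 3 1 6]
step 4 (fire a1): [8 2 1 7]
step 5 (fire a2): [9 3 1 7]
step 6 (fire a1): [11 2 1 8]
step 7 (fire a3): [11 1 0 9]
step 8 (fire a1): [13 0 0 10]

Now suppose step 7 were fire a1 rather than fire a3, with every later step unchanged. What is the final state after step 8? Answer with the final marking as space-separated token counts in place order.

(re-executing from step 7 with the substitution; state before step 7: [11 2 1 8])
step 7 (fire a1): [13 1 1 9]
step 8 (fire a1): [15 0 1 10]

15 0 1 10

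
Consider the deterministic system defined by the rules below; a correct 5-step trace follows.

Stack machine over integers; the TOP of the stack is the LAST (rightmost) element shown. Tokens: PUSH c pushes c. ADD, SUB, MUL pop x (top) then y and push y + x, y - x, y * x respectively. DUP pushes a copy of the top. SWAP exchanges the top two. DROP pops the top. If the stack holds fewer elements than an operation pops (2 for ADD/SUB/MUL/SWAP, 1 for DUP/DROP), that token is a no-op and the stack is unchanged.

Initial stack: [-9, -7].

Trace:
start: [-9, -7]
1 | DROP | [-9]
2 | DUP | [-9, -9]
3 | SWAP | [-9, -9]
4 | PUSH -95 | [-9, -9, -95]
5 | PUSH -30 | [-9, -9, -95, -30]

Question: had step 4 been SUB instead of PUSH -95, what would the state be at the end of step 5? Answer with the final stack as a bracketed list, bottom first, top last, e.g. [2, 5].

[0, -30]

(re-executing from step 4 with the substitution; state before step 4: [-9, -9])
4 | SUB | [0]
5 | PUSH -30 | [0, -30]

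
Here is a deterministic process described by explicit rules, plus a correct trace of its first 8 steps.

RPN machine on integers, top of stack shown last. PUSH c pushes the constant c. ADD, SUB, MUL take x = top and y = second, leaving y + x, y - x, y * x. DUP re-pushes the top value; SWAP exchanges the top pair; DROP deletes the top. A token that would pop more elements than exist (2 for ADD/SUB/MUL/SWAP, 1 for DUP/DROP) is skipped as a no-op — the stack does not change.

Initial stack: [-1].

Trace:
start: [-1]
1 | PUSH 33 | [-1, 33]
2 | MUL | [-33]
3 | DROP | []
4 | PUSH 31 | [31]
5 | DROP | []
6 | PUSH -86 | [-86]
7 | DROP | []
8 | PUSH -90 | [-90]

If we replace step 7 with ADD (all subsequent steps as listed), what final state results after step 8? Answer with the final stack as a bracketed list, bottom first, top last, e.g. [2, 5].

[-86, -90]

(re-executing from step 7 with the substitution; state before step 7: [-86])
7 | ADD | [-86]
8 | PUSH -90 | [-86, -90]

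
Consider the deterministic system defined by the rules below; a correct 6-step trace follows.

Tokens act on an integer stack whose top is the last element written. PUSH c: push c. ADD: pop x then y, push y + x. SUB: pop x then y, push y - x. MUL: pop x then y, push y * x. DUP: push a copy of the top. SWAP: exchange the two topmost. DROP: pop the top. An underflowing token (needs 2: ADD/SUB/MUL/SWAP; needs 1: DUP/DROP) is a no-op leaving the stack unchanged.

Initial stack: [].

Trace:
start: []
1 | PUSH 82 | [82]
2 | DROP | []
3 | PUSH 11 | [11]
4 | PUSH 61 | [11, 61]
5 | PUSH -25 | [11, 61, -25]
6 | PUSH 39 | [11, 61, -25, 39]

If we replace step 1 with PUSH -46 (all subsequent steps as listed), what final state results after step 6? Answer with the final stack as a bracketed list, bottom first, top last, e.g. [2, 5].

[11, 61, -25, 39]

(re-executing from step 1 with the substitution; state before step 1: [])
1 | PUSH -46 | [-46]
2 | DROP | []
3 | PUSH 11 | [11]
4 | PUSH 61 | [11, 61]
5 | PUSH -25 | [11, 61, -25]
6 | PUSH 39 | [11, 61, -25, 39]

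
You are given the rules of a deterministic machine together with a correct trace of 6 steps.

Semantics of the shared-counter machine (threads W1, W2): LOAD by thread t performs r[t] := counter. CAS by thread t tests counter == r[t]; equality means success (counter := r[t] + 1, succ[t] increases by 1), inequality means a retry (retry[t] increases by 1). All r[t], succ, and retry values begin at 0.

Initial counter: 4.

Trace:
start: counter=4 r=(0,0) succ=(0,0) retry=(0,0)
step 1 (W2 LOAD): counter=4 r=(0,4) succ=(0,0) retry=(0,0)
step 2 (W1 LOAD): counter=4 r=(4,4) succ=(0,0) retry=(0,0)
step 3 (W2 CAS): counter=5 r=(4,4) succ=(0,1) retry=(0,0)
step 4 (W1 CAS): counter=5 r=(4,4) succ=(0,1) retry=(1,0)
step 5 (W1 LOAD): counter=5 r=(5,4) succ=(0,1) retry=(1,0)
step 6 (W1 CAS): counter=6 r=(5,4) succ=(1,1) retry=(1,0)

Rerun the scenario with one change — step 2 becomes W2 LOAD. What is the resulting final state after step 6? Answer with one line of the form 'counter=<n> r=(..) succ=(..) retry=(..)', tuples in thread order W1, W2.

(re-executing from step 2 with the substitution; state before step 2: counter=4 r=(0,4) succ=(0,0) retry=(0,0))
step 2 (W2 LOAD): counter=4 r=(0,4) succ=(0,0) retry=(0,0)
step 3 (W2 CAS): counter=5 r=(0,4) succ=(0,1) retry=(0,0)
step 4 (W1 CAS): counter=5 r=(0,4) succ=(0,1) retry=(1,0)
step 5 (W1 LOAD): counter=5 r=(5,4) succ=(0,1) retry=(1,0)
step 6 (W1 CAS): counter=6 r=(5,4) succ=(1,1) retry=(1,0)

counter=6 r=(5,4) succ=(1,1) retry=(1,0)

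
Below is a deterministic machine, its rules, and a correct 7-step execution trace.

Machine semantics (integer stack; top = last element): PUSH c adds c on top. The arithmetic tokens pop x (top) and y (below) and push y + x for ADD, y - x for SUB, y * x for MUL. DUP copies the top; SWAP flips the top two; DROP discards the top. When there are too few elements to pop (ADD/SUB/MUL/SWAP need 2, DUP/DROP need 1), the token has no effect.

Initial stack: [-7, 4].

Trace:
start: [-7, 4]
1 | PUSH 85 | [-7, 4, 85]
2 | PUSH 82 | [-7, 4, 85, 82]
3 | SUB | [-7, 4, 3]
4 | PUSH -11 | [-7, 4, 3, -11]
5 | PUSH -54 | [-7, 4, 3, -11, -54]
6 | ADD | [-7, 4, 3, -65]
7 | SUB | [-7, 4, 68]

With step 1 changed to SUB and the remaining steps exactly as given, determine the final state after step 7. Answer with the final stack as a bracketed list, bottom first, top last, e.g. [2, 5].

[-28]

(re-executing from step 1 with the substitution; state before step 1: [-7, 4])
1 | SUB | [-11]
2 | PUSH 82 | [-11, 82]
3 | SUB | [-93]
4 | PUSH -11 | [-93, -11]
5 | PUSH -54 | [-93, -11, -54]
6 | ADD | [-93, -65]
7 | SUB | [-28]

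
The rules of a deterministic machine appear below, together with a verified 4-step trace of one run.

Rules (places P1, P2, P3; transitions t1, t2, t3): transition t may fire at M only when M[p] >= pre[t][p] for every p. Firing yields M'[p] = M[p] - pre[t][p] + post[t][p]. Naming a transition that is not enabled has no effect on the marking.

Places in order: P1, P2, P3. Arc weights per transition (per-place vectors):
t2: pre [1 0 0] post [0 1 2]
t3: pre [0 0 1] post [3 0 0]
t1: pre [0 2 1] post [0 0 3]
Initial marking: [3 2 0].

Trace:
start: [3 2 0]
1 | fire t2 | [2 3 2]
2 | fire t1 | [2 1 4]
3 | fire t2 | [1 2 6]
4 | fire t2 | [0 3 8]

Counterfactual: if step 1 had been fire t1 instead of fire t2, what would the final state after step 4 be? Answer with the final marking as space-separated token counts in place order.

(re-executing from step 1 with the substitution; state before step 1: [3 2 0])
1 | fire t1 | [3 2 0]
2 | fire t1 | [3 2 0]
3 | fire t2 | [2 3 2]
4 | fire t2 | [1 4 4]

1 4 4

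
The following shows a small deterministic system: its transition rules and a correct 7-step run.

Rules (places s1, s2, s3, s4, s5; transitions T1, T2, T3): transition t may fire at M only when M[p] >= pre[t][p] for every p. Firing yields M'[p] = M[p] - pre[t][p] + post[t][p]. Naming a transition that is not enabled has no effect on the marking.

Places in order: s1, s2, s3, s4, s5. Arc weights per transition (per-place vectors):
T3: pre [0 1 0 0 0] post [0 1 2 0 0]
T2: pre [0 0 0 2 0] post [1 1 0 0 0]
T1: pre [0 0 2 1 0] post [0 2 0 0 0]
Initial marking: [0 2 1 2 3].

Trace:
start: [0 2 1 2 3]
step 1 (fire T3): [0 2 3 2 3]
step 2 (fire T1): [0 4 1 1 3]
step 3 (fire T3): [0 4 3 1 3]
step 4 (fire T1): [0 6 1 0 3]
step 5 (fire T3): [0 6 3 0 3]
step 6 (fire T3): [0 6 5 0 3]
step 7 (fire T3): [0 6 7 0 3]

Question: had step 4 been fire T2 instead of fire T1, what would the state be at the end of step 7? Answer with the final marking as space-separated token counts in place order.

(re-executing from step 4 with the substitution; state before step 4: [0 4 3 1 3])
step 4 (fire T2): [0 4 3 1 3]
step 5 (fire T3): [0 4 5 1 3]
step 6 (fire T3): [0 4 7 1 3]
step 7 (fire T3): [0 4 9 1 3]

0 4 9 1 3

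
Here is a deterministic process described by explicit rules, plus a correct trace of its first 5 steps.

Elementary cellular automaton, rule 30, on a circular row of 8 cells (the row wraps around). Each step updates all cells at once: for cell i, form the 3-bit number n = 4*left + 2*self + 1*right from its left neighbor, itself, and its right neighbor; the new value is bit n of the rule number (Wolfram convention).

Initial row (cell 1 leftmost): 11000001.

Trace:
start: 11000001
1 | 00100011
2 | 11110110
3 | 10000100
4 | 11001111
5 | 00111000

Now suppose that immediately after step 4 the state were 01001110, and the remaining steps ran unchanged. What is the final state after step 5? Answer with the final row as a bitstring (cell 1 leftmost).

11111001

state after step 4 := 01001110
5 | 11111001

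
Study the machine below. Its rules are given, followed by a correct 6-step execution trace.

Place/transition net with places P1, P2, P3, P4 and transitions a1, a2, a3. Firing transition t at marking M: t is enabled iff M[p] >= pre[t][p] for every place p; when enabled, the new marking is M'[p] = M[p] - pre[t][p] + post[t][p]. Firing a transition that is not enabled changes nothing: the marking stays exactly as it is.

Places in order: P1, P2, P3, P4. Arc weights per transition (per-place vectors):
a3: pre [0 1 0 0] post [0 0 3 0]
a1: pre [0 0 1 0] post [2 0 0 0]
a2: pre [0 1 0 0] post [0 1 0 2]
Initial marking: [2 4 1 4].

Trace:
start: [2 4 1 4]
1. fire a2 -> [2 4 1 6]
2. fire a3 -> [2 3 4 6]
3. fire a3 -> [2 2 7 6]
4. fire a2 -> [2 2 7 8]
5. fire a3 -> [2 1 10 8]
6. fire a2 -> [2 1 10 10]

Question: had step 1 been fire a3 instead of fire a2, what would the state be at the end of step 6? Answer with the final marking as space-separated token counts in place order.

(re-executing from step 1 with the substitution; state before step 1: [2 4 1 4])
1. fire a3 -> [2 3 4 4]
2. fire a3 -> [2 2 7 4]
3. fire a3 -> [2 1 10 4]
4. fire a2 -> [2 1 10 6]
5. fire a3 -> [2 0 13 6]
6. fire a2 -> [2 0 13 6]

2 0 13 6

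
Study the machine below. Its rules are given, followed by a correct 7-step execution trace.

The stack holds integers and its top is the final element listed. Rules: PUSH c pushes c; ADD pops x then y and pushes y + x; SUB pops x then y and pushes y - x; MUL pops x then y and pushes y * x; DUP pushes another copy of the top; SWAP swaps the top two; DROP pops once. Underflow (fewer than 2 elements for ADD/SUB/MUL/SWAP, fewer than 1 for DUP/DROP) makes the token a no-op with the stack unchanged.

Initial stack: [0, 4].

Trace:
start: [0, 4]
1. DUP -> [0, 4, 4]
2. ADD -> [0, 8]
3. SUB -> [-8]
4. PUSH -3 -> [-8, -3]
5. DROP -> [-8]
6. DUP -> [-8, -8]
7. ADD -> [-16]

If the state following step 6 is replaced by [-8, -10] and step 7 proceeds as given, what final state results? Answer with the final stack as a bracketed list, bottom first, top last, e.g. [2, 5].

[-18]

state after step 6 := [-8, -10]
7. ADD -> [-18]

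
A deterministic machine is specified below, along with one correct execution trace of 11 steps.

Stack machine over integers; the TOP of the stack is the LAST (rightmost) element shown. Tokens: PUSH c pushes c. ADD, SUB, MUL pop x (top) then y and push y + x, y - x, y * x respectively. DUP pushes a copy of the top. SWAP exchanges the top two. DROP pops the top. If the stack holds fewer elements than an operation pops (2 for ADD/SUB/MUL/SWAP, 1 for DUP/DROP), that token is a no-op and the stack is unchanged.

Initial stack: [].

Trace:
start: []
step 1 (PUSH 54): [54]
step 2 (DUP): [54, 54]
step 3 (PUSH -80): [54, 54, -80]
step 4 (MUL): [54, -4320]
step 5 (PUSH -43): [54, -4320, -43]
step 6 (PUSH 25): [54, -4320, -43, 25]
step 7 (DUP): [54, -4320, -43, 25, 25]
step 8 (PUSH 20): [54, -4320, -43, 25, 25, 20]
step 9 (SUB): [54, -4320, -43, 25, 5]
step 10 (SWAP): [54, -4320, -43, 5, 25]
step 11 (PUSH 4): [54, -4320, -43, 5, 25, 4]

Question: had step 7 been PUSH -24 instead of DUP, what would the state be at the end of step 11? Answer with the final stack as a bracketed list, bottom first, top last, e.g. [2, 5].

(re-executing from step 7 with the substitution; state before step 7: [54, -4320, -43, 25])
step 7 (PUSH -24): [54, -4320, -43, 25, -24]
step 8 (PUSH 20): [54, -4320, -43, 25, -24, 20]
step 9 (SUB): [54, -4320, -43, 25, -44]
step 10 (SWAP): [54, -4320, -43, -44, 25]
step 11 (PUSH 4): [54, -4320, -43, -44, 25, 4]

[54, -4320, -43, -44, 25, 4]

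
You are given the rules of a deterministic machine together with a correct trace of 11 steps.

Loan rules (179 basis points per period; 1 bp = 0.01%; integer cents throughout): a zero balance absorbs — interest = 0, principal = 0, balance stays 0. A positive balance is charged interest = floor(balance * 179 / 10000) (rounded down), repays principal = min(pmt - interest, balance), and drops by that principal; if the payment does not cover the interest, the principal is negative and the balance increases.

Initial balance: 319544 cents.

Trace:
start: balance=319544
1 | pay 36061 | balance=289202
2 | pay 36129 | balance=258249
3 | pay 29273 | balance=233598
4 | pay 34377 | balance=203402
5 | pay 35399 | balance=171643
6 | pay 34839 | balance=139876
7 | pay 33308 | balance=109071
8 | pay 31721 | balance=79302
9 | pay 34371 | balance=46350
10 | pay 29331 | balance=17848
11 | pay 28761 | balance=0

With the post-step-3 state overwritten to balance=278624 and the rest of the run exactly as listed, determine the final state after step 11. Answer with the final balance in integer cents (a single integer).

state after step 3 := balance=278624
4 | pay 34377 | balance=249234
5 | pay 35399 | balance=218296
6 | pay 34839 | balance=187364
7 | pay 33308 | balance=157409
8 | pay 31721 | balance=128505
9 | pay 34371 | balance=96434
10 | pay 29331 | balance=68829
11 | pay 28761 | balance=41300

41300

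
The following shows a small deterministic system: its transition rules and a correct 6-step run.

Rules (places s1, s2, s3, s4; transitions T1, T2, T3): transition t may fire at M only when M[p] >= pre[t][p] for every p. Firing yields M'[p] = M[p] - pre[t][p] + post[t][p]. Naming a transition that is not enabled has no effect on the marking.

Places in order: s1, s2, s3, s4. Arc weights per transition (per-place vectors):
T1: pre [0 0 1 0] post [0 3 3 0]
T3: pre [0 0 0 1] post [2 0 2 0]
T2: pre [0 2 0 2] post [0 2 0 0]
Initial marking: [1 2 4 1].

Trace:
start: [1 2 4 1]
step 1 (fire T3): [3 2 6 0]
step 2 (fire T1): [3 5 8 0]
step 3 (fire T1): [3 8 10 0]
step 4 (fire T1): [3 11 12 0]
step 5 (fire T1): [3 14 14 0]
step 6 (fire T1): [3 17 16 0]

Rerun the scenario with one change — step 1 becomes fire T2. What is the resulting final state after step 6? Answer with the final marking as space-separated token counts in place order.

(re-executing from step 1 with the substitution; state before step 1: [1 2 4 1])
step 1 (fire T2): [1 2 4 1]
step 2 (fire T1): [1 5 6 1]
step 3 (fire T1): [1 8 8 1]
step 4 (fire T1): [1 11 10 1]
step 5 (fire T1): [1 14 12 1]
step 6 (fire T1): [1 17 14 1]

1 17 14 1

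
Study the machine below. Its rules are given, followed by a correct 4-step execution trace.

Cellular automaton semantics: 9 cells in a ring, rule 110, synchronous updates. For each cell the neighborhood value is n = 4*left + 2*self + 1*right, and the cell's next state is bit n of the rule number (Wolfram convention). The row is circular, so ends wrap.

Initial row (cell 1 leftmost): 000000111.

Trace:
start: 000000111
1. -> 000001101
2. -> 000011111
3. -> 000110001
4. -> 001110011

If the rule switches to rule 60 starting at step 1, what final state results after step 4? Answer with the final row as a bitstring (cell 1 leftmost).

(re-executing steps 1..4 under rule 60; state before step 1: 000000111)
1. -> 100000100
2. -> 110000110
3. -> 101000101
4. -> 011100111

011100111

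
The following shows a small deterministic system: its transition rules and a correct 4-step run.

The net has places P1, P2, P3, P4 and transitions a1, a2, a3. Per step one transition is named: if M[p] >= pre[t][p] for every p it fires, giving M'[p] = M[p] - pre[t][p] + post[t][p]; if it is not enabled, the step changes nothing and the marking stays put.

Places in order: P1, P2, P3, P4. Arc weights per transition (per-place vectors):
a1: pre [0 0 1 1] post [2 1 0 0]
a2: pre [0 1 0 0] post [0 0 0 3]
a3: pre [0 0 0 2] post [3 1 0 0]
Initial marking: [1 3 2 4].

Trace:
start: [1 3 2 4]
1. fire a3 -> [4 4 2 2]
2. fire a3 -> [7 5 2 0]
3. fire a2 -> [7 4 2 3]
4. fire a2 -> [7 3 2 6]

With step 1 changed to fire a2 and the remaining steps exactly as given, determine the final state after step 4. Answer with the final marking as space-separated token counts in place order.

(re-executing from step 1 with the substitution; state before step 1: [1 3 2 4])
1. fire a2 -> [1 2 2 7]
2. fire a3 -> [4 3 2 5]
3. fire a2 -> [4 2 2 8]
4. fire a2 -> [4 1 2 11]

4 1 2 11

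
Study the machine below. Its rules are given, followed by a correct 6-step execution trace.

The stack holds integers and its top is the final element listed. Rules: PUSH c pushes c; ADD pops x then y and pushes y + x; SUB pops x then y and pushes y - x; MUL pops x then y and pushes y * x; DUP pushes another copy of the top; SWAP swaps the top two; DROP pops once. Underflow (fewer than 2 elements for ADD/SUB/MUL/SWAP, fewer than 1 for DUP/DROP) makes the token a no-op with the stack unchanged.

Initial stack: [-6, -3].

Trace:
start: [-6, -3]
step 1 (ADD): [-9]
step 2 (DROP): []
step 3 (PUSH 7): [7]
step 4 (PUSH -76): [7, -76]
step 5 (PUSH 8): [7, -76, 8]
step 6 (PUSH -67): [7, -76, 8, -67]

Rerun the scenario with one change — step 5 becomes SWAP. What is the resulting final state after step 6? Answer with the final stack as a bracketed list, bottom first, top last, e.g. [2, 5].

[-76, 7, -67]

(re-executing from step 5 with the substitution; state before step 5: [7, -76])
step 5 (SWAP): [-76, 7]
step 6 (PUSH -67): [-76, 7, -67]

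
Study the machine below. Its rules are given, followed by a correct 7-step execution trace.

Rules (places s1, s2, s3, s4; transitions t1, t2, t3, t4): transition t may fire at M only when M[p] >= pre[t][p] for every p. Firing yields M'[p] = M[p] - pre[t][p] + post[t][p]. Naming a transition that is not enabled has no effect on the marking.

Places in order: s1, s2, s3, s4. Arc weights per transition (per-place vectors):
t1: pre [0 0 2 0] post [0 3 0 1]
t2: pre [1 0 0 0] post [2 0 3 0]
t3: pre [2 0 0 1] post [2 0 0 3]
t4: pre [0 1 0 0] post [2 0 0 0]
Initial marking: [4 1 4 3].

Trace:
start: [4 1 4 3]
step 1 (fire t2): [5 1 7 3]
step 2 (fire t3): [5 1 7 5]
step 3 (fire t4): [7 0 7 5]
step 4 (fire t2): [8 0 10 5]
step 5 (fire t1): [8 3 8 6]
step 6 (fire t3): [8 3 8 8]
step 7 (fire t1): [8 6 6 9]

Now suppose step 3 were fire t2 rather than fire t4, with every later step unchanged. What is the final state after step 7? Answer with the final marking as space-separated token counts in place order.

(re-executing from step 3 with the substitution; state before step 3: [5 1 7 5])
step 3 (fire t2): [6 1 10 5]
step 4 (fire t2): [7 1 13 5]
step 5 (fire t1): [7 4 11 6]
step 6 (fire t3): [7 4 11 8]
step 7 (fire t1): [7 7 9 9]

7 7 9 9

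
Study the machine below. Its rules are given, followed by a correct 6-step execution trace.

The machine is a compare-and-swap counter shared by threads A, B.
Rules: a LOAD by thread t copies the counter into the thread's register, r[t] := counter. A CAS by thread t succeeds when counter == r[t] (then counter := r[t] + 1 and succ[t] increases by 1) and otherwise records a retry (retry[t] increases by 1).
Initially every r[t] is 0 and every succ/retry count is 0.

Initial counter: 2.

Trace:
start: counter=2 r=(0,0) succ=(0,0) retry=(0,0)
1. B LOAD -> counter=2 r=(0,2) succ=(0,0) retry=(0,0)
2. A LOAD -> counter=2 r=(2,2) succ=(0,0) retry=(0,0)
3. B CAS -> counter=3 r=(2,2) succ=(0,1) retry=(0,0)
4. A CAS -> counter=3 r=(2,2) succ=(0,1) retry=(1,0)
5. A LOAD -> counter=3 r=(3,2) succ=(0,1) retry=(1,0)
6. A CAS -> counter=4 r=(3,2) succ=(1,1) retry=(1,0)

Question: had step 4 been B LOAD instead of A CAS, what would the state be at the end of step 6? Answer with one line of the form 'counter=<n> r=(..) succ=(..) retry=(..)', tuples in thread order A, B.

counter=4 r=(3,3) succ=(1,1) retry=(0,0)

(re-executing from step 4 with the substitution; state before step 4: counter=3 r=(2,2) succ=(0,1) retry=(0,0))
4. B LOAD -> counter=3 r=(2,3) succ=(0,1) retry=(0,0)
5. A LOAD -> counter=3 r=(3,3) succ=(0,1) retry=(0,0)
6. A CAS -> counter=4 r=(3,3) succ=(1,1) retry=(0,0)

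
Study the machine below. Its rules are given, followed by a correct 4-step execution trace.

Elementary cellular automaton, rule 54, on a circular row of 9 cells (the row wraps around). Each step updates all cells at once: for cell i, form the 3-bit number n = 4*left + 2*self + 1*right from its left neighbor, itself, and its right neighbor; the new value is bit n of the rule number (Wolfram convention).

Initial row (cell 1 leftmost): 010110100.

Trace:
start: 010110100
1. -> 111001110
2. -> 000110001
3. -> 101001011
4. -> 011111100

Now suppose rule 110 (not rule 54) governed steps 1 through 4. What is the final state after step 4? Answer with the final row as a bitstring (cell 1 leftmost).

(re-executing steps 1..4 under rule 110; state before step 1: 010110100)
1. -> 111111100
2. -> 100000101
3. -> 100001111
4. -> 100011000

100011000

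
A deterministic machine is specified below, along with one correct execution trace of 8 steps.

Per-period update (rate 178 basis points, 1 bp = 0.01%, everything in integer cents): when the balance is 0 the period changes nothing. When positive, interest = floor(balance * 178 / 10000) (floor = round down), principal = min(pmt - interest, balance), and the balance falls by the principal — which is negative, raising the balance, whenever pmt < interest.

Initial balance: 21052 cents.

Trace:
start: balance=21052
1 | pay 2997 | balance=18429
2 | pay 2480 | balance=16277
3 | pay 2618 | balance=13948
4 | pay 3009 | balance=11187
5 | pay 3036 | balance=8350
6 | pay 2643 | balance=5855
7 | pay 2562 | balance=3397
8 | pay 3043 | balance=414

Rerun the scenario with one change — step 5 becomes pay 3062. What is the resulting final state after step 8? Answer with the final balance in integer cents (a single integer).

386

(re-executing from step 5 with the substitution; state before step 5: balance=11187)
5 | pay 3062 | balance=8324
6 | pay 2643 | balance=5829
7 | pay 2562 | balance=3370
8 | pay 3043 | balance=386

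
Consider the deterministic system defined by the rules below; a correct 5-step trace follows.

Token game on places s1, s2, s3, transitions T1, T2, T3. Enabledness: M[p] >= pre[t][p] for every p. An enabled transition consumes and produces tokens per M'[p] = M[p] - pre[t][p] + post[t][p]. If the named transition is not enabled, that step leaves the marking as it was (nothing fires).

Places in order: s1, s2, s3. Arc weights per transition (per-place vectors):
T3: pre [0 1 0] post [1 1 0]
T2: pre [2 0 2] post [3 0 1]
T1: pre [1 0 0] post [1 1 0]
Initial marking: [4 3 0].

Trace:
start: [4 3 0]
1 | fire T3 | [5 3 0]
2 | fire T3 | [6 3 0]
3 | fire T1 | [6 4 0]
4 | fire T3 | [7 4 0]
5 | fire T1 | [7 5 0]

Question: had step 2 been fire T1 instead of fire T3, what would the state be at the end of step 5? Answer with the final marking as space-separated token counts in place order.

6 6 0

(re-executing from step 2 with the substitution; state before step 2: [5 3 0])
2 | fire T1 | [5 4 0]
3 | fire T1 | [5 5 0]
4 | fire T3 | [6 5 0]
5 | fire T1 | [6 6 0]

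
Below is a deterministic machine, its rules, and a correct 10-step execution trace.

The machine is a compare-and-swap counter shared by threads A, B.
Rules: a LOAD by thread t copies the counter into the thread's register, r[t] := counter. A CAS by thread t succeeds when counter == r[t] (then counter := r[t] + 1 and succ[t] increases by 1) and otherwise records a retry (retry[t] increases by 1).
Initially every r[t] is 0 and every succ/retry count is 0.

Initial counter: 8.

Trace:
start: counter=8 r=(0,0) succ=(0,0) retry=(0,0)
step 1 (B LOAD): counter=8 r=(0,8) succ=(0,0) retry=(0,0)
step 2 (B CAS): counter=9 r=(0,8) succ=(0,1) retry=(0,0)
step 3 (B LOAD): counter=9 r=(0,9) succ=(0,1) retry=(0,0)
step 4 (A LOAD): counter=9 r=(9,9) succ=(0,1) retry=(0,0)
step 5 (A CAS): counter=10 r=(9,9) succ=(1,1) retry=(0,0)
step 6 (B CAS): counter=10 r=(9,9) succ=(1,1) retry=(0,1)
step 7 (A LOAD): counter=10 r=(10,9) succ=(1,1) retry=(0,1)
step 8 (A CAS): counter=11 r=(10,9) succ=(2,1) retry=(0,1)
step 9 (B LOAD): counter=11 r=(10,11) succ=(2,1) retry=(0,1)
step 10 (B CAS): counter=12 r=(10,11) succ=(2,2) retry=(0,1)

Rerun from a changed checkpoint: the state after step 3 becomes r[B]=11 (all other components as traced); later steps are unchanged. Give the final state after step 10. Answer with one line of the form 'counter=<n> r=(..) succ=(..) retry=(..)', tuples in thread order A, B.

counter=12 r=(10,11) succ=(2,2) retry=(0,1)

state after step 3 := counter=9 r=(0,11) succ=(0,1) retry=(0,0)
step 4 (A LOAD): counter=9 r=(9,11) succ=(0,1) retry=(0,0)
step 5 (A CAS): counter=10 r=(9,11) succ=(1,1) retry=(0,0)
step 6 (B CAS): counter=10 r=(9,11) succ=(1,1) retry=(0,1)
step 7 (A LOAD): counter=10 r=(10,11) succ=(1,1) retry=(0,1)
step 8 (A CAS): counter=11 r=(10,11) succ=(2,1) retry=(0,1)
step 9 (B LOAD): counter=11 r=(10,11) succ=(2,1) retry=(0,1)
step 10 (B CAS): counter=12 r=(10,11) succ=(2,2) retry=(0,1)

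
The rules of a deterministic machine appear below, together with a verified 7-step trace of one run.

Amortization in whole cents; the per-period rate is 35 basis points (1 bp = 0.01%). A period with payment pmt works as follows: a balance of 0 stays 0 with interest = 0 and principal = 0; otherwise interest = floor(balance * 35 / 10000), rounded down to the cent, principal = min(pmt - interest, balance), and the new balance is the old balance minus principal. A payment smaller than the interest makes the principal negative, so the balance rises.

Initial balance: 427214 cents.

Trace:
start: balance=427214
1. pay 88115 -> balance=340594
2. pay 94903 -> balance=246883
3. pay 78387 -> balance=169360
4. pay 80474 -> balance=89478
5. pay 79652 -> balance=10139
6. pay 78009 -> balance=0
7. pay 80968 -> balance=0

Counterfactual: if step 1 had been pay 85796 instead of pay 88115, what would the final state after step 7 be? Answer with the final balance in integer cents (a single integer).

(re-executing from step 1 with the substitution; state before step 1: balance=427214)
1. pay 85796 -> balance=342913
2. pay 94903 -> balance=249210
3. pay 78387 -> balance=171695
4. pay 80474 -> balance=91821
5. pay 79652 -> balance=12490
6. pay 78009 -> balance=0
7. pay 80968 -> balance=0

0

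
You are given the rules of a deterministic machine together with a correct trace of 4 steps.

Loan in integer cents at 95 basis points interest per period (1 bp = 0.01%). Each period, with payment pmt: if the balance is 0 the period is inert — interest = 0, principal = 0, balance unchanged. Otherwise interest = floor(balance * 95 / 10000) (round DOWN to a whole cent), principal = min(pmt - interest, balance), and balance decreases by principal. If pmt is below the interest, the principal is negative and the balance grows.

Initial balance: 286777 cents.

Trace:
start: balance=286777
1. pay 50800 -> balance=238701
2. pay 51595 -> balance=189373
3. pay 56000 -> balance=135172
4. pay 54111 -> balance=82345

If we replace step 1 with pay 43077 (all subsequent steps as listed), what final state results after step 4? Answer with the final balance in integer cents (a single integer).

90290

(re-executing from step 1 with the substitution; state before step 1: balance=286777)
1. pay 43077 -> balance=246424
2. pay 51595 -> balance=197170
3. pay 56000 -> balance=143043
4. pay 54111 -> balance=90290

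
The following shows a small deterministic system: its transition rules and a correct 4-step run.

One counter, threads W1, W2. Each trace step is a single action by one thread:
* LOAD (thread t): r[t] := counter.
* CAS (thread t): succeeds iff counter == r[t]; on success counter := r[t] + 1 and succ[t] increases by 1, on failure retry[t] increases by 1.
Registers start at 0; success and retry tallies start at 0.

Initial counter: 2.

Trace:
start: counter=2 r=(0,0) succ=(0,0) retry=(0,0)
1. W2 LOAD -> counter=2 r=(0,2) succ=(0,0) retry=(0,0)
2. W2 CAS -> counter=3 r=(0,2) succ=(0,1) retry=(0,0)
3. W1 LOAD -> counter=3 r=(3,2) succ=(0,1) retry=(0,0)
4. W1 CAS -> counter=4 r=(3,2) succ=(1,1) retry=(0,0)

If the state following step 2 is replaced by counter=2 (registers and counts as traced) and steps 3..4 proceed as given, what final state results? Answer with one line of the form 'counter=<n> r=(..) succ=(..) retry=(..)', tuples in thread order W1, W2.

counter=3 r=(2,2) succ=(1,1) retry=(0,0)

state after step 2 := counter=2 r=(0,2) succ=(0,1) retry=(0,0)
3. W1 LOAD -> counter=2 r=(2,2) succ=(0,1) retry=(0,0)
4. W1 CAS -> counter=3 r=(2,2) succ=(1,1) retry=(0,0)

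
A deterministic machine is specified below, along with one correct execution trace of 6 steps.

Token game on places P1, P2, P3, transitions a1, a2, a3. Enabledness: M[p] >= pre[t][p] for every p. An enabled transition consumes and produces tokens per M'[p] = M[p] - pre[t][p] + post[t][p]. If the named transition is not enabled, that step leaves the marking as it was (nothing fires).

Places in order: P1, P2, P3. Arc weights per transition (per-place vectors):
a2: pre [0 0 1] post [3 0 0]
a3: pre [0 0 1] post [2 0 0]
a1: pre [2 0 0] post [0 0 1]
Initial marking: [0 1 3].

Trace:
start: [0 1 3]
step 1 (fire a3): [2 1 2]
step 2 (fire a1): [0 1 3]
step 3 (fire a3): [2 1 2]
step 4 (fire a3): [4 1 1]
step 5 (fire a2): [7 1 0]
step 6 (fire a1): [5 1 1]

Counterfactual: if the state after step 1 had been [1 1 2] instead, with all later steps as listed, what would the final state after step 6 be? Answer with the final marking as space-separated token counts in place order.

state after step 1 := [1 1 2]
step 2 (fire a1): [1 1 2]
step 3 (fire a3): [3 1 1]
step 4 (fire a3): [5 1 0]
step 5 (fire a2): [5 1 0]
step 6 (fire a1): [3 1 1]

3 1 1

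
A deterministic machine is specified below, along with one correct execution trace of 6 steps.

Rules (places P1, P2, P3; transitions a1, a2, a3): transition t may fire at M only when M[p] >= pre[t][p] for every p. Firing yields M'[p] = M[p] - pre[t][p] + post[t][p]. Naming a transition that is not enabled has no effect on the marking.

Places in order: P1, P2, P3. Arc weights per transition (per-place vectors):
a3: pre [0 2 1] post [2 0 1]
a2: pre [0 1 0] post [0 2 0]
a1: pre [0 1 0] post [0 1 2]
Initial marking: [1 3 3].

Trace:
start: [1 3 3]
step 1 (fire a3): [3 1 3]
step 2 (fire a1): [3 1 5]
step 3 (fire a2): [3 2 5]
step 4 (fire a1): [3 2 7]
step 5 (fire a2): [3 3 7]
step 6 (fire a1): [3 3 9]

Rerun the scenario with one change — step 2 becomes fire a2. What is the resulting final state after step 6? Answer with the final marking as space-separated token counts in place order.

3 4 7

(re-executing from step 2 with the substitution; state before step 2: [3 1 3])
step 2 (fire a2): [3 2 3]
step 3 (fire a2): [3 3 3]
step 4 (fire a1): [3 3 5]
step 5 (fire a2): [3 4 5]
step 6 (fire a1): [3 4 7]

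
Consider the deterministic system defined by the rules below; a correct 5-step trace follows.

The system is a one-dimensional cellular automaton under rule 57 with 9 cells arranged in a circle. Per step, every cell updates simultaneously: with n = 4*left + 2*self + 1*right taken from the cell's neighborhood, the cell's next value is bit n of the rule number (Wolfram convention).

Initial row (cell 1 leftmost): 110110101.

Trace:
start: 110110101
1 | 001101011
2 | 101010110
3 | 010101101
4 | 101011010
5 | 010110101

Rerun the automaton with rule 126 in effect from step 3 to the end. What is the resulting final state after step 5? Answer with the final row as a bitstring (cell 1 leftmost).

000000000

(re-executing steps 3..5 under rule 126; state before step 3: 101010110)
3 | 111111111
4 | 000000000
5 | 000000000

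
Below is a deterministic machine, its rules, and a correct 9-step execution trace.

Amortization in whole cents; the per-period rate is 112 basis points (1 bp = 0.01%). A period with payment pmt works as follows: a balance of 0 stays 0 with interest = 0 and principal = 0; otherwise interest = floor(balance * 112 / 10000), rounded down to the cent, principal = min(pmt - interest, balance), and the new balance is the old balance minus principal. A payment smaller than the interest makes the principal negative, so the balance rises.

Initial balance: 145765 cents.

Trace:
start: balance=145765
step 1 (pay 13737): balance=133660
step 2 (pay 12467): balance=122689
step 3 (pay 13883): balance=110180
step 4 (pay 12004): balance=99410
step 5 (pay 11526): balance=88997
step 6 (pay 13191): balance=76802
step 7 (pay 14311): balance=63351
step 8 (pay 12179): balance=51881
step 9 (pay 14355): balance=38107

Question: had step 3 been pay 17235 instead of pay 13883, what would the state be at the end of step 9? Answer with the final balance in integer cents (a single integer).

34523

(re-executing from step 3 with the substitution; state before step 3: balance=122689)
step 3 (pay 17235): balance=106828
step 4 (pay 12004): balance=96020
step 5 (pay 11526): balance=85569
step 6 (pay 13191): balance=73336
step 7 (pay 14311): balance=59846
step 8 (pay 12179): balance=48337
step 9 (pay 14355): balance=34523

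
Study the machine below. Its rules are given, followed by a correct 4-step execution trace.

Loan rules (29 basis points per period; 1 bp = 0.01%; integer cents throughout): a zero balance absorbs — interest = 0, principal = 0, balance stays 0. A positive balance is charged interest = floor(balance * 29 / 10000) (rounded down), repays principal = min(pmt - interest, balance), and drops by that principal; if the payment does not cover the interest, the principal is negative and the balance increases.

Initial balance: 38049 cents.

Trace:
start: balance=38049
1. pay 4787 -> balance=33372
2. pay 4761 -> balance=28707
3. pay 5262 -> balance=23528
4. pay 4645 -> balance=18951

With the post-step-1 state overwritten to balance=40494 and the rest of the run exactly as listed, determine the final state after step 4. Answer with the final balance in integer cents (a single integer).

26135

state after step 1 := balance=40494
2. pay 4761 -> balance=35850
3. pay 5262 -> balance=30691
4. pay 4645 -> balance=26135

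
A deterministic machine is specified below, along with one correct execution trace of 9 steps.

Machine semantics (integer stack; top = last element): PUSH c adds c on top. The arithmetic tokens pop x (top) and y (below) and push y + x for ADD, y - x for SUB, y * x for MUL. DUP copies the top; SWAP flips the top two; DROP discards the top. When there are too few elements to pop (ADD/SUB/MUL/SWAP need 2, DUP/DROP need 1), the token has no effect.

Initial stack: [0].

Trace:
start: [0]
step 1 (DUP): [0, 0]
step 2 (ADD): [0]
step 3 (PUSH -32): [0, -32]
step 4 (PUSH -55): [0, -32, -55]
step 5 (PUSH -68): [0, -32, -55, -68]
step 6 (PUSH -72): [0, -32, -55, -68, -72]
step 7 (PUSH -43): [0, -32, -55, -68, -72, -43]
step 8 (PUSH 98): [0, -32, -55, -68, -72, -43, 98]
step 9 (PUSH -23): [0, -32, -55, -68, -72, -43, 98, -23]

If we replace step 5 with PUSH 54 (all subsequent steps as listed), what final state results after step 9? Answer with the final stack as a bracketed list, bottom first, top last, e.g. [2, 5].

(re-executing from step 5 with the substitution; state before step 5: [0, -32, -55])
step 5 (PUSH 54): [0, -32, -55, 54]
step 6 (PUSH -72): [0, -32, -55, 54, -72]
step 7 (PUSH -43): [0, -32, -55, 54, -72, -43]
step 8 (PUSH 98): [0, -32, -55, 54, -72, -43, 98]
step 9 (PUSH -23): [0, -32, -55, 54, -72, -43, 98, -23]

[0, -32, -55, 54, -72, -43, 98, -23]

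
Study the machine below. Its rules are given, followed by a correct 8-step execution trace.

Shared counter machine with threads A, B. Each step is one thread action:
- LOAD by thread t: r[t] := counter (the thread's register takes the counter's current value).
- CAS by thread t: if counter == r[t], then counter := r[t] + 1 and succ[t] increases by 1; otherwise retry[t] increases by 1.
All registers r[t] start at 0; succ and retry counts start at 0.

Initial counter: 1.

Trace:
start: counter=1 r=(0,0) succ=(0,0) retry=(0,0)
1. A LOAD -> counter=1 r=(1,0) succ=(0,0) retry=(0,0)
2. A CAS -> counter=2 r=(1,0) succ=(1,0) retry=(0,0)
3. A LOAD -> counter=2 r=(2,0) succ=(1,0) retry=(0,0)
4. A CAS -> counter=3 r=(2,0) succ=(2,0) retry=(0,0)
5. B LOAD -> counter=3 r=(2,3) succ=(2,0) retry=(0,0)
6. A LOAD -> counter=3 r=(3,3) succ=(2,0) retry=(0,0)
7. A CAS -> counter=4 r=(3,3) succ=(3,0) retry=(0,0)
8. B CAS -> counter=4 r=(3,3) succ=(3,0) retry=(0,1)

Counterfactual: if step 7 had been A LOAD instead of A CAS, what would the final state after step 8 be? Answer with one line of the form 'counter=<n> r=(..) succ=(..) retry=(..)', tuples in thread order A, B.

counter=4 r=(3,3) succ=(2,1) retry=(0,0)

(re-executing from step 7 with the substitution; state before step 7: counter=3 r=(3,3) succ=(2,0) retry=(0,0))
7. A LOAD -> counter=3 r=(3,3) succ=(2,0) retry=(0,0)
8. B CAS -> counter=4 r=(3,3) succ=(2,1) retry=(0,0)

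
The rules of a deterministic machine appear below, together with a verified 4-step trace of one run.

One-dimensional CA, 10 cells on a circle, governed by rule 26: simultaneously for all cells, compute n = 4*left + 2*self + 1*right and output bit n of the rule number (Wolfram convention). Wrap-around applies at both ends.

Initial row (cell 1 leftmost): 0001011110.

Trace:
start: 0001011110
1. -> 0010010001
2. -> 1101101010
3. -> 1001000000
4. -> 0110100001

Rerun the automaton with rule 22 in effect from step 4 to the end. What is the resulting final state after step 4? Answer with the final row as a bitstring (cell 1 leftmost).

(re-executing step 4 under rule 22; state before step 4: 1001000000)
4. -> 1111100001

1111100001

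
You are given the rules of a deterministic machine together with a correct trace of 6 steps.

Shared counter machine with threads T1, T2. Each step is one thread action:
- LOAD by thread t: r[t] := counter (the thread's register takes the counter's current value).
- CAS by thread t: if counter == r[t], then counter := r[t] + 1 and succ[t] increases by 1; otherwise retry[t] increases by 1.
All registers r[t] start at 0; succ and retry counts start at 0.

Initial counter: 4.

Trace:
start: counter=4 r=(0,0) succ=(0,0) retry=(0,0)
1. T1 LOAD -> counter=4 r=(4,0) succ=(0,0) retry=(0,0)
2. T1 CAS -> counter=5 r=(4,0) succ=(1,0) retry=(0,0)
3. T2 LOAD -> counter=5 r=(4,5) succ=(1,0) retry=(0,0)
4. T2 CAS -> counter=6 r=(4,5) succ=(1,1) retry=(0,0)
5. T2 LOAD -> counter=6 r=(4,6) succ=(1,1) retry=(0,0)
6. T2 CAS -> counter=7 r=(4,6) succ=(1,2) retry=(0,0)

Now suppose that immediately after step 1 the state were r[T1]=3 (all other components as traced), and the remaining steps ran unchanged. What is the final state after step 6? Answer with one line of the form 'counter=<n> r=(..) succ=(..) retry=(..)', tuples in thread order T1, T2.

state after step 1 := counter=4 r=(3,0) succ=(0,0) retry=(0,0)
2. T1 CAS -> counter=4 r=(3,0) succ=(0,0) retry=(1,0)
3. T2 LOAD -> counter=4 r=(3,4) succ=(0,0) retry=(1,0)
4. T2 CAS -> counter=5 r=(3,4) succ=(0,1) retry=(1,0)
5. T2 LOAD -> counter=5 r=(3,5) succ=(0,1) retry=(1,0)
6. T2 CAS -> counter=6 r=(3,5) succ=(0,2) retry=(1,0)

counter=6 r=(3,5) succ=(0,2) retry=(1,0)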